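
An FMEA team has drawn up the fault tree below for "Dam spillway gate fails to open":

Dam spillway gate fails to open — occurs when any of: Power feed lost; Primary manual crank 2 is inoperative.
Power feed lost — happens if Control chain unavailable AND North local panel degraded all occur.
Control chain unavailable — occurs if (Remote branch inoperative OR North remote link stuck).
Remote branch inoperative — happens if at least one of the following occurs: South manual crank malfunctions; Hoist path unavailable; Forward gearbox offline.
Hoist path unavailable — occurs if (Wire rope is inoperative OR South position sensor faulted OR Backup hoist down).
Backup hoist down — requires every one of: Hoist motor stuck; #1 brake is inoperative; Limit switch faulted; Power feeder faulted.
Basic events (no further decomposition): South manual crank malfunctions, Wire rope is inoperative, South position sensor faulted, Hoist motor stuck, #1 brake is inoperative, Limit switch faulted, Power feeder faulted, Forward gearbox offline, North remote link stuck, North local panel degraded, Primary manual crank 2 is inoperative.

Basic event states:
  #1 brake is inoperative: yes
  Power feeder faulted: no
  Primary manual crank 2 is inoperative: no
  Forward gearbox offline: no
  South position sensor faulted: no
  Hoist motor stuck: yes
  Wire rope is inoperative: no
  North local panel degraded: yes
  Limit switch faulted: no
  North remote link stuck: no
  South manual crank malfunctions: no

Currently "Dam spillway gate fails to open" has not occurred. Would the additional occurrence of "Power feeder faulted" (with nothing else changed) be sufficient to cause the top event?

Counterfactual: set "Power feeder faulted" to occurred.
Backup hoist down [AND]: Hoist motor stuck=occurs, #1 brake is inoperative=occurs, Limit switch faulted=not, Power feeder faulted=occurs → not all inputs occur → does not occur.
Hoist path unavailable [OR]: Wire rope is inoperative=not, South position sensor faulted=not, Backup hoist down=not → no input occurs → does not occur.
Remote branch inoperative [OR]: South manual crank malfunctions=not, Hoist path unavailable=not, Forward gearbox offline=not → no input occurs → does not occur.
Control chain unavailable [OR]: Remote branch inoperative=not, North remote link stuck=not → no input occurs → does not occur.
Power feed lost [AND]: Control chain unavailable=not, North local panel degraded=occurs → not all inputs occur → does not occur.
Dam spillway gate fails to open [OR]: Power feed lost=not, Primary manual crank 2 is inoperative=not → no input occurs → does not occur.

No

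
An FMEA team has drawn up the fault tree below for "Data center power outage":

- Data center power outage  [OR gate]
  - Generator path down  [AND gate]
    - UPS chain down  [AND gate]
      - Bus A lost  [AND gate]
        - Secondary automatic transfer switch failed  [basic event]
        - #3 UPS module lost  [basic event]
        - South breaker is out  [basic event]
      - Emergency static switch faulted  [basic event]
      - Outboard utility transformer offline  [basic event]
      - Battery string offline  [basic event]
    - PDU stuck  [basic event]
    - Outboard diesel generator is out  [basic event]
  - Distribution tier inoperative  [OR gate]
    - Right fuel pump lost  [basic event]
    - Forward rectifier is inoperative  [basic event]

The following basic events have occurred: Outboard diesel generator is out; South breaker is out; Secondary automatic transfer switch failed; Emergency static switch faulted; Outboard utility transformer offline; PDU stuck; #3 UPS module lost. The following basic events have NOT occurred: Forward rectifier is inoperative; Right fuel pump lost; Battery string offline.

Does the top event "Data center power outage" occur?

No

Bus A lost [AND]: Secondary automatic transfer switch failed=occurs, #3 UPS module lost=occurs, South breaker is out=occurs → all inputs occur → occurs.
UPS chain down [AND]: Bus A lost=occurs, Emergency static switch faulted=occurs, Outboard utility transformer offline=occurs, Battery string offline=not → not all inputs occur → does not occur.
Generator path down [AND]: UPS chain down=not, PDU stuck=occurs, Outboard diesel generator is out=occurs → not all inputs occur → does not occur.
Distribution tier inoperative [OR]: Right fuel pump lost=not, Forward rectifier is inoperative=not → no input occurs → does not occur.
Data center power outage [OR]: Generator path down=not, Distribution tier inoperative=not → no input occurs → does not occur.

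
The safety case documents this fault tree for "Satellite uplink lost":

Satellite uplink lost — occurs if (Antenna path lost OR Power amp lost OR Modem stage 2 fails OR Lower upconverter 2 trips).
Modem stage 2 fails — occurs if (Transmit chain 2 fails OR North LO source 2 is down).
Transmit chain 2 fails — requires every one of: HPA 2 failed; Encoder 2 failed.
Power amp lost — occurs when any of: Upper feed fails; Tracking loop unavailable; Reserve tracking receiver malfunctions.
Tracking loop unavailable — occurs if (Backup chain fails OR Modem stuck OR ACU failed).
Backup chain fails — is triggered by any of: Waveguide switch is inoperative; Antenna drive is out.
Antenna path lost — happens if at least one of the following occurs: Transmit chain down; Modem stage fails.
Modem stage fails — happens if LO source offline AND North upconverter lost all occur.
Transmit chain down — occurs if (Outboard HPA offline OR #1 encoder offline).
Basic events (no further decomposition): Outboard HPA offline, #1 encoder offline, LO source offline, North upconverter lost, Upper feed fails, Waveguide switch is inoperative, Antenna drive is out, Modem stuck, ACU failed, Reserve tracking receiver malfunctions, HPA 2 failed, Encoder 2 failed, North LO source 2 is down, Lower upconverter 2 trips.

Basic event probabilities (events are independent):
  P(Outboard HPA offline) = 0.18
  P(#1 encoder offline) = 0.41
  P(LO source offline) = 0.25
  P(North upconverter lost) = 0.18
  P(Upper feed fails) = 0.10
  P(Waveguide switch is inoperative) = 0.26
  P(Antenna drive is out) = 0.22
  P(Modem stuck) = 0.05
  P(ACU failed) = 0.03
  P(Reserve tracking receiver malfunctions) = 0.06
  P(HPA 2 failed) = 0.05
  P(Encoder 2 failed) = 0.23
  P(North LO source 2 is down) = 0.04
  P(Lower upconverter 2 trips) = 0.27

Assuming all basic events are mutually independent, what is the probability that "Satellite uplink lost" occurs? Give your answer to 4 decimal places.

P(Transmit chain down) [OR] = 1 − (1−0.18) × (1−0.41) = 0.516200
P(Modem stage fails) [AND] = 0.25 × 0.18 = 0.045000
P(Antenna path lost) [OR] = 1 − (1−0.516200) × (1−0.045000) = 0.537971
P(Backup chain fails) [OR] = 1 − (1−0.26) × (1−0.22) = 0.422800
P(Tracking loop unavailable) [OR] = 1 − (1−0.422800) × (1−0.05) × (1−0.03) = 0.468110
P(Power amp lost) [OR] = 1 − (1−0.10) × (1−0.468110) × (1−0.06) = 0.550021
P(Transmit chain 2 fails) [AND] = 0.05 × 0.23 = 0.011500
P(Modem stage 2 fails) [OR] = 1 − (1−0.011500) × (1−0.04) = 0.051040
P(Satellite uplink lost) [OR] = 1 − (1−0.537971) × (1−0.550021) × (1−0.051040) × (1−0.27) = 0.855977
Rounded to 4 decimal places: P(Satellite uplink lost) ≈ 0.8560.

0.8560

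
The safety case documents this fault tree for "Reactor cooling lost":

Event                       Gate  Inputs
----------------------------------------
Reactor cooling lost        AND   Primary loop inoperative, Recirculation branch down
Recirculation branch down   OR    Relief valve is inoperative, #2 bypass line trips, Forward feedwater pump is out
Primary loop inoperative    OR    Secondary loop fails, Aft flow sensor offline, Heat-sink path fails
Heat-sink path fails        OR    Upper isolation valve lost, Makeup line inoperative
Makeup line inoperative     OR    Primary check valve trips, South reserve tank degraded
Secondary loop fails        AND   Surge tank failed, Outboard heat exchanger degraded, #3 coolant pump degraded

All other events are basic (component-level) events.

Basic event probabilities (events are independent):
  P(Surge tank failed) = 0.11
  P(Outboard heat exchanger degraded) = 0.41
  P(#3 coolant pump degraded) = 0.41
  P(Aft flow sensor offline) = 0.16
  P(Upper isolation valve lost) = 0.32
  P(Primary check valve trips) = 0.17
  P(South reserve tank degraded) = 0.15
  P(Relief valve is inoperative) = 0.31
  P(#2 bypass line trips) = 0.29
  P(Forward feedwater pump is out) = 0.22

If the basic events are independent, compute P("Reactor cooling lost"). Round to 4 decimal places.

P(Secondary loop fails) [AND] = 0.11 × 0.41 × 0.41 = 0.018491
P(Makeup line inoperative) [OR] = 1 − (1−0.17) × (1−0.15) = 0.294500
P(Heat-sink path fails) [OR] = 1 − (1−0.32) × (1−0.294500) = 0.520260
P(Primary loop inoperative) [OR] = 1 − (1−0.018491) × (1−0.16) × (1−0.520260) = 0.604470
P(Recirculation branch down) [OR] = 1 − (1−0.31) × (1−0.29) × (1−0.22) = 0.617878
P(Reactor cooling lost) [AND] = 0.604470 × 0.617878 = 0.373489
Rounded to 4 decimal places: P(Reactor cooling lost) ≈ 0.3735.

0.3735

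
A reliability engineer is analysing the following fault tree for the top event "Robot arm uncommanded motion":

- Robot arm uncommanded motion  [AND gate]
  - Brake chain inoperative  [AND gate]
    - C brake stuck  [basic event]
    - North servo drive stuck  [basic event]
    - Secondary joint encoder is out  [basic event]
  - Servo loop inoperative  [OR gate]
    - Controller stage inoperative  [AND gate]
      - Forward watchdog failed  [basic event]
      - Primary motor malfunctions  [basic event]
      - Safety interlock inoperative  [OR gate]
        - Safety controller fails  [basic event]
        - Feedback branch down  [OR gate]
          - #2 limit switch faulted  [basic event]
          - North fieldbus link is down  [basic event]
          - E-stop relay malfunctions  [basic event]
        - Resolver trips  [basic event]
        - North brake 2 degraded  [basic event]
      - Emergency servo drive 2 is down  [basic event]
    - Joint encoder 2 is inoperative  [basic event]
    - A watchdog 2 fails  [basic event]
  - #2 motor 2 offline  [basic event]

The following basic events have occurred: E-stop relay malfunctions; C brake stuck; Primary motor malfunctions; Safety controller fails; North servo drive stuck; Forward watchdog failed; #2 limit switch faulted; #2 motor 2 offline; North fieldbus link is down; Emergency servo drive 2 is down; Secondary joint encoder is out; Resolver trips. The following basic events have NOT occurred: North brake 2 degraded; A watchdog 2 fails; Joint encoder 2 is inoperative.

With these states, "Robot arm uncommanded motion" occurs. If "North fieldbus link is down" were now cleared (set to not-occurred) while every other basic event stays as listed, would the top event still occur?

Yes

Counterfactual: set "North fieldbus link is down" to not occurred.
Brake chain inoperative [AND]: C brake stuck=occurs, North servo drive stuck=occurs, Secondary joint encoder is out=occurs → all inputs occur → occurs.
Feedback branch down [OR]: #2 limit switch faulted=occurs, North fieldbus link is down=not, E-stop relay malfunctions=occurs → at least one input occurs → occurs.
Safety interlock inoperative [OR]: Safety controller fails=occurs, Feedback branch down=occurs, Resolver trips=occurs, North brake 2 degraded=not → at least one input occurs → occurs.
Controller stage inoperative [AND]: Forward watchdog failed=occurs, Primary motor malfunctions=occurs, Safety interlock inoperative=occurs, Emergency servo drive 2 is down=occurs → all inputs occur → occurs.
Servo loop inoperative [OR]: Controller stage inoperative=occurs, Joint encoder 2 is inoperative=not, A watchdog 2 fails=not → at least one input occurs → occurs.
Robot arm uncommanded motion [AND]: Brake chain inoperative=occurs, Servo loop inoperative=occurs, #2 motor 2 offline=occurs → all inputs occur → occurs.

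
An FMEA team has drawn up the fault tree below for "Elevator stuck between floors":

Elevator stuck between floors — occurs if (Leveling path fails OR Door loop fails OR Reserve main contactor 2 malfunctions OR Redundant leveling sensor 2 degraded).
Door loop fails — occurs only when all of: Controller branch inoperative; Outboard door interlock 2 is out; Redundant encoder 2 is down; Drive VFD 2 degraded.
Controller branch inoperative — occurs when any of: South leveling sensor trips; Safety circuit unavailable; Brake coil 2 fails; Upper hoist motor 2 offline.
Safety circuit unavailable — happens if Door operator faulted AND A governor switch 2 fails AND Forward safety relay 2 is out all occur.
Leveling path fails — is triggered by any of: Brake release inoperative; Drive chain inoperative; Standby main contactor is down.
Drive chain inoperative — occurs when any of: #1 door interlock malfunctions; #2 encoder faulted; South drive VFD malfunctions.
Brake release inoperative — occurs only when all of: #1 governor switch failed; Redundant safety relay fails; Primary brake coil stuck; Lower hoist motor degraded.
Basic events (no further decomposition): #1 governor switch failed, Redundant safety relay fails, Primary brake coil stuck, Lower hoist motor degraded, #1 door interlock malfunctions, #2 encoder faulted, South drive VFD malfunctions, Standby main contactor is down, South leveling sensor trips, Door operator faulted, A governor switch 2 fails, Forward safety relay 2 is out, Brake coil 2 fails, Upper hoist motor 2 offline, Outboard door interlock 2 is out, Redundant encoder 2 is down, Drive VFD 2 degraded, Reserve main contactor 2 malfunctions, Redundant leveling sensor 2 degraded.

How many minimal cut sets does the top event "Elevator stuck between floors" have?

11

Brake release inoperative [AND]: one cut set from each child combined → 1 × 1 × 1 × 1 = 1 cut set(s).
Drive chain inoperative [OR]: union of children's cut sets → 3 cut set(s).
Leveling path fails [OR]: union of children's cut sets → 5 cut set(s).
Safety circuit unavailable [AND]: one cut set from each child combined → 1 × 1 × 1 = 1 cut set(s).
Controller branch inoperative [OR]: union of children's cut sets → 4 cut set(s).
Door loop fails [AND]: one cut set from each child combined → 4 × 1 × 1 × 1 = 4 cut set(s).
Elevator stuck between floors [OR]: union of children's cut sets → 11 cut set(s).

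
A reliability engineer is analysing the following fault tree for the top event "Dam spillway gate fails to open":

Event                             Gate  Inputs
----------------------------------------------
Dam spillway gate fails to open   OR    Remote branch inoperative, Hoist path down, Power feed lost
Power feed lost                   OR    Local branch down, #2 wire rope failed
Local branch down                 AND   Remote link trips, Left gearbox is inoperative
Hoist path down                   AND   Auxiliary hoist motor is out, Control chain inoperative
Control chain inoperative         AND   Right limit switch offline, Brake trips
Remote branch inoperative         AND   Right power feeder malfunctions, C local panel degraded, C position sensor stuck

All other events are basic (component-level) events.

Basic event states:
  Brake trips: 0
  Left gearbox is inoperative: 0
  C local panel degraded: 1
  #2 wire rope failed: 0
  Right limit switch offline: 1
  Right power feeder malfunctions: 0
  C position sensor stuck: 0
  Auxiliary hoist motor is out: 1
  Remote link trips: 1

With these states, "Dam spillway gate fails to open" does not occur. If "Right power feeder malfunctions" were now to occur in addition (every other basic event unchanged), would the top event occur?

Counterfactual: set "Right power feeder malfunctions" to occurred.
Remote branch inoperative [AND]: Right power feeder malfunctions=occurs, C local panel degraded=occurs, C position sensor stuck=not → not all inputs occur → does not occur.
Control chain inoperative [AND]: Right limit switch offline=occurs, Brake trips=not → not all inputs occur → does not occur.
Hoist path down [AND]: Auxiliary hoist motor is out=occurs, Control chain inoperative=not → not all inputs occur → does not occur.
Local branch down [AND]: Remote link trips=occurs, Left gearbox is inoperative=not → not all inputs occur → does not occur.
Power feed lost [OR]: Local branch down=not, #2 wire rope failed=not → no input occurs → does not occur.
Dam spillway gate fails to open [OR]: Remote branch inoperative=not, Hoist path down=not, Power feed lost=not → no input occurs → does not occur.

No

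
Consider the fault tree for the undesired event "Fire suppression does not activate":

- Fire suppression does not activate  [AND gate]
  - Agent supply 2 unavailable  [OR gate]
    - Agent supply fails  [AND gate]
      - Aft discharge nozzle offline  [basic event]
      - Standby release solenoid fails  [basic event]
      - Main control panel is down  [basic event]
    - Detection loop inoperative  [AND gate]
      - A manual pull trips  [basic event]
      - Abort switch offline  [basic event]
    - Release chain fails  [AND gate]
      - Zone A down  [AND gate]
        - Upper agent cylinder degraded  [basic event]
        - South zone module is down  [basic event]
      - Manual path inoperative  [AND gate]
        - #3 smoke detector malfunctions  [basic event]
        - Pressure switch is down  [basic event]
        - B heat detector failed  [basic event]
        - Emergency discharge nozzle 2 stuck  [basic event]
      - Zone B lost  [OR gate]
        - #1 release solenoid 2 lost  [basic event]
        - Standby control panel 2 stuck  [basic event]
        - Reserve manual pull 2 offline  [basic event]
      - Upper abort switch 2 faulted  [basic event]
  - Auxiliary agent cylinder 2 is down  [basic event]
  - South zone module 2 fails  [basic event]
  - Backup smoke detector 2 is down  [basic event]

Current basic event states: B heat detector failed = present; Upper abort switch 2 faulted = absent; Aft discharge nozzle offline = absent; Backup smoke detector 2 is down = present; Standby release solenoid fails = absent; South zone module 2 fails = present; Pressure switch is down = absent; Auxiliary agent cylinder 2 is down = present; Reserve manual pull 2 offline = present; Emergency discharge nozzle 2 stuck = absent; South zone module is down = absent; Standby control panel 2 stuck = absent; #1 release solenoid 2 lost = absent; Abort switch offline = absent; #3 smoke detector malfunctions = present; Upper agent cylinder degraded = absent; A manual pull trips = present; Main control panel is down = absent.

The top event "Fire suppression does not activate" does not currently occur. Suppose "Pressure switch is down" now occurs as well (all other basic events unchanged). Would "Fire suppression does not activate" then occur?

No

Counterfactual: set "Pressure switch is down" to occurred.
Agent supply fails [AND]: Aft discharge nozzle offline=not, Standby release solenoid fails=not, Main control panel is down=not → not all inputs occur → does not occur.
Detection loop inoperative [AND]: A manual pull trips=occurs, Abort switch offline=not → not all inputs occur → does not occur.
Zone A down [AND]: Upper agent cylinder degraded=not, South zone module is down=not → not all inputs occur → does not occur.
Manual path inoperative [AND]: #3 smoke detector malfunctions=occurs, Pressure switch is down=occurs, B heat detector failed=occurs, Emergency discharge nozzle 2 stuck=not → not all inputs occur → does not occur.
Zone B lost [OR]: #1 release solenoid 2 lost=not, Standby control panel 2 stuck=not, Reserve manual pull 2 offline=occurs → at least one input occurs → occurs.
Release chain fails [AND]: Zone A down=not, Manual path inoperative=not, Zone B lost=occurs, Upper abort switch 2 faulted=not → not all inputs occur → does not occur.
Agent supply 2 unavailable [OR]: Agent supply fails=not, Detection loop inoperative=not, Release chain fails=not → no input occurs → does not occur.
Fire suppression does not activate [AND]: Agent supply 2 unavailable=not, Auxiliary agent cylinder 2 is down=occurs, South zone module 2 fails=occurs, Backup smoke detector 2 is down=occurs → not all inputs occur → does not occur.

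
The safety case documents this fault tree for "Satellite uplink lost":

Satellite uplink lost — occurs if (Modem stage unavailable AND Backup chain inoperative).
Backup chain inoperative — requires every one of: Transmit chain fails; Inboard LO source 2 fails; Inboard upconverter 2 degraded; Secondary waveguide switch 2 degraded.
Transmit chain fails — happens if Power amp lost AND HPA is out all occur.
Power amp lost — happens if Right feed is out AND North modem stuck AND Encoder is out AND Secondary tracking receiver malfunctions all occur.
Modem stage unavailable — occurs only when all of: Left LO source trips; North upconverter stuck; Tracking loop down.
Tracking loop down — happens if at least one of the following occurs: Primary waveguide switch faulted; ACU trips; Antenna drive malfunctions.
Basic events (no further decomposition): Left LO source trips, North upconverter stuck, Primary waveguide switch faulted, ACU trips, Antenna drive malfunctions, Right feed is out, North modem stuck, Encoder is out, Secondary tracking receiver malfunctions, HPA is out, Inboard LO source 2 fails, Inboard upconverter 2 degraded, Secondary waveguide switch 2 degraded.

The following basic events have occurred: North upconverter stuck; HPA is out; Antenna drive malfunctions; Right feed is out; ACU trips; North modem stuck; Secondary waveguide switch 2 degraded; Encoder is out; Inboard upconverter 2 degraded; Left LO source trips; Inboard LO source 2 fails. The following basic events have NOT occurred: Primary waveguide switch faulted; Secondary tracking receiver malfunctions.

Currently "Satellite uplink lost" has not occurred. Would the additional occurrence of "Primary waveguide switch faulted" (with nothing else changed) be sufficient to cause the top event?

No

Counterfactual: set "Primary waveguide switch faulted" to occurred.
Tracking loop down [OR]: Primary waveguide switch faulted=occurs, ACU trips=occurs, Antenna drive malfunctions=occurs → at least one input occurs → occurs.
Modem stage unavailable [AND]: Left LO source trips=occurs, North upconverter stuck=occurs, Tracking loop down=occurs → all inputs occur → occurs.
Power amp lost [AND]: Right feed is out=occurs, North modem stuck=occurs, Encoder is out=occurs, Secondary tracking receiver malfunctions=not → not all inputs occur → does not occur.
Transmit chain fails [AND]: Power amp lost=not, HPA is out=occurs → not all inputs occur → does not occur.
Backup chain inoperative [AND]: Transmit chain fails=not, Inboard LO source 2 fails=occurs, Inboard upconverter 2 degraded=occurs, Secondary waveguide switch 2 degraded=occurs → not all inputs occur → does not occur.
Satellite uplink lost [AND]: Modem stage unavailable=occurs, Backup chain inoperative=not → not all inputs occur → does not occur.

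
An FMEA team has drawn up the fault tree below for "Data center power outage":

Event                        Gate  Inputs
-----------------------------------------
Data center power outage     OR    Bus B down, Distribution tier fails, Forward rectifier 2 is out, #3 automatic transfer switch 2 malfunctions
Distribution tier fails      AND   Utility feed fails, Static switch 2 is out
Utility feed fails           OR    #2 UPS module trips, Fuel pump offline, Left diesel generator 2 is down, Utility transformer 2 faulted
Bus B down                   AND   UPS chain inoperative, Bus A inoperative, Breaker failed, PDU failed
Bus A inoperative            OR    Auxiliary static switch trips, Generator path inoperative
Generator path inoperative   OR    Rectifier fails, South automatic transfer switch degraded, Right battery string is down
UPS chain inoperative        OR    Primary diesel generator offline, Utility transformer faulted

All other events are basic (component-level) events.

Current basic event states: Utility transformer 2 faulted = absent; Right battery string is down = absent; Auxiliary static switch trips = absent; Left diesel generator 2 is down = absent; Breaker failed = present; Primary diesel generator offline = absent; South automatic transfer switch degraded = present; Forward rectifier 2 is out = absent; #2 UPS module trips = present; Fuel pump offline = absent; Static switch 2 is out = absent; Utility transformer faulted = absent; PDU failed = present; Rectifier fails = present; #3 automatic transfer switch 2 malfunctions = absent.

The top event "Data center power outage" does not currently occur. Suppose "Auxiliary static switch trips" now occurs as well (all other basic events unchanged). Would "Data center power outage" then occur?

No

Counterfactual: set "Auxiliary static switch trips" to occurred.
UPS chain inoperative [OR]: Primary diesel generator offline=not, Utility transformer faulted=not → no input occurs → does not occur.
Generator path inoperative [OR]: Rectifier fails=occurs, South automatic transfer switch degraded=occurs, Right battery string is down=not → at least one input occurs → occurs.
Bus A inoperative [OR]: Auxiliary static switch trips=occurs, Generator path inoperative=occurs → at least one input occurs → occurs.
Bus B down [AND]: UPS chain inoperative=not, Bus A inoperative=occurs, Breaker failed=occurs, PDU failed=occurs → not all inputs occur → does not occur.
Utility feed fails [OR]: #2 UPS module trips=occurs, Fuel pump offline=not, Left diesel generator 2 is down=not, Utility transformer 2 faulted=not → at least one input occurs → occurs.
Distribution tier fails [AND]: Utility feed fails=occurs, Static switch 2 is out=not → not all inputs occur → does not occur.
Data center power outage [OR]: Bus B down=not, Distribution tier fails=not, Forward rectifier 2 is out=not, #3 automatic transfer switch 2 malfunctions=not → no input occurs → does not occur.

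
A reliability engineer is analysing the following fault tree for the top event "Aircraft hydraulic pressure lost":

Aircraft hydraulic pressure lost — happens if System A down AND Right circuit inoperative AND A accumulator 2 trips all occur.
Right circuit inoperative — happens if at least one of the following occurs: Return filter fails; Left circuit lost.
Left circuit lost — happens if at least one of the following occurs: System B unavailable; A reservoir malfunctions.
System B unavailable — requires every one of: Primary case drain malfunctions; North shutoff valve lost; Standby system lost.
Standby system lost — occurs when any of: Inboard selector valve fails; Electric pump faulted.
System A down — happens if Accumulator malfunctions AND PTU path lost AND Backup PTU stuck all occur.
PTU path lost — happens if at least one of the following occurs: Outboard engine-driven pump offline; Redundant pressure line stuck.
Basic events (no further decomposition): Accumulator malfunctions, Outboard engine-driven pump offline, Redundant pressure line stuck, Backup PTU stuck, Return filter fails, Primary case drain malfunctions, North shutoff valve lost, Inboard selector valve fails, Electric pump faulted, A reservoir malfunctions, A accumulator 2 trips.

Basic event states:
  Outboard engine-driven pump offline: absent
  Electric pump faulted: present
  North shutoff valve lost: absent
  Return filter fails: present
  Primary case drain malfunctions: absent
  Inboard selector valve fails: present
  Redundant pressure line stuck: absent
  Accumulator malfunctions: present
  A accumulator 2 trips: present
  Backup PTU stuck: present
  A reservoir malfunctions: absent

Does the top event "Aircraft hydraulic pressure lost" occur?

No

PTU path lost [OR]: Outboard engine-driven pump offline=not, Redundant pressure line stuck=not → no input occurs → does not occur.
System A down [AND]: Accumulator malfunctions=occurs, PTU path lost=not, Backup PTU stuck=occurs → not all inputs occur → does not occur.
Standby system lost [OR]: Inboard selector valve fails=occurs, Electric pump faulted=occurs → at least one input occurs → occurs.
System B unavailable [AND]: Primary case drain malfunctions=not, North shutoff valve lost=not, Standby system lost=occurs → not all inputs occur → does not occur.
Left circuit lost [OR]: System B unavailable=not, A reservoir malfunctions=not → no input occurs → does not occur.
Right circuit inoperative [OR]: Return filter fails=occurs, Left circuit lost=not → at least one input occurs → occurs.
Aircraft hydraulic pressure lost [AND]: System A down=not, Right circuit inoperative=occurs, A accumulator 2 trips=occurs → not all inputs occur → does not occur.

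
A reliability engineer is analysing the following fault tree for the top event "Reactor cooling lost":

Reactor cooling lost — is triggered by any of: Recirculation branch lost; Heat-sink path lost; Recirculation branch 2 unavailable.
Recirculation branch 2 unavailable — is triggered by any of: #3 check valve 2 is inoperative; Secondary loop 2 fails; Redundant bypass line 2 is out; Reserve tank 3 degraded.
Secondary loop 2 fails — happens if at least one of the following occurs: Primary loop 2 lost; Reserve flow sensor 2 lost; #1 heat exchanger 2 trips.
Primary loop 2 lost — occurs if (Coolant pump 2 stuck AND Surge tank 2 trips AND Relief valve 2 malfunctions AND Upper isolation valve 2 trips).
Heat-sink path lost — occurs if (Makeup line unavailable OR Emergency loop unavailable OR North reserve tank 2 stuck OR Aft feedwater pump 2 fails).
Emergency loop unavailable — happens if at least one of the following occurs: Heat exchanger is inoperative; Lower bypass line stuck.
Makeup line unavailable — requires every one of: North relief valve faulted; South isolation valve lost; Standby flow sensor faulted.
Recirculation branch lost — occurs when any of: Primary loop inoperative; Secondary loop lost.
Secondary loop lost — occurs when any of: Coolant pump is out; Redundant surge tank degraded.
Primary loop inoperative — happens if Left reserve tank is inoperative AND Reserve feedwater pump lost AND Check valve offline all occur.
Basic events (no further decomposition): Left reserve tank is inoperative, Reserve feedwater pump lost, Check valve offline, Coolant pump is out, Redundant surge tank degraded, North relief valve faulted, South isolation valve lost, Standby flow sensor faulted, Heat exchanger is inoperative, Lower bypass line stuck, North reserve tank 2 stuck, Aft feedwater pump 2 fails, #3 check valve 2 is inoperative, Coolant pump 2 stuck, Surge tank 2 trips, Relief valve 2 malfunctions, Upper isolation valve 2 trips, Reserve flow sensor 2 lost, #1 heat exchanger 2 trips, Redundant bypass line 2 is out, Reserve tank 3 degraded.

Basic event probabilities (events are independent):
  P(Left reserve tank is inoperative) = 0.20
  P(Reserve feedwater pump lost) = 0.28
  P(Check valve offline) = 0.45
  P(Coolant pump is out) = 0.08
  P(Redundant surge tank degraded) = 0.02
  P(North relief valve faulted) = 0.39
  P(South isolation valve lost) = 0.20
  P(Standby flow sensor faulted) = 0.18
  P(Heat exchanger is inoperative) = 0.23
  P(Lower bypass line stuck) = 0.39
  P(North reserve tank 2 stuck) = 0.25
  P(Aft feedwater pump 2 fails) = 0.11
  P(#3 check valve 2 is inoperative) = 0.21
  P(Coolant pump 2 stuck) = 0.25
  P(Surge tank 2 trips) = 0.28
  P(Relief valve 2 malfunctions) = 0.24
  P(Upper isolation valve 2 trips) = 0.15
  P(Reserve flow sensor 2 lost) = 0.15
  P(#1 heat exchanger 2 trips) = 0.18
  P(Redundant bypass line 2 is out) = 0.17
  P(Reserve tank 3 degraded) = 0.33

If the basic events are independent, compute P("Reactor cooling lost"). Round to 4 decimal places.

P(Primary loop inoperative) [AND] = 0.20 × 0.28 × 0.45 = 0.025200
P(Secondary loop lost) [OR] = 1 − (1−0.08) × (1−0.02) = 0.098400
P(Recirculation branch lost) [OR] = 1 − (1−0.025200) × (1−0.098400) = 0.121120
P(Makeup line unavailable) [AND] = 0.39 × 0.20 × 0.18 = 0.014040
P(Emergency loop unavailable) [OR] = 1 − (1−0.23) × (1−0.39) = 0.530300
P(Heat-sink path lost) [OR] = 1 − (1−0.014040) × (1−0.530300) × (1−0.25) × (1−0.11) = 0.690877
P(Primary loop 2 lost) [AND] = 0.25 × 0.28 × 0.24 × 0.15 = 0.002520
P(Secondary loop 2 fails) [OR] = 1 − (1−0.002520) × (1−0.15) × (1−0.18) = 0.304756
P(Recirculation branch 2 unavailable) [OR] = 1 − (1−0.21) × (1−0.304756) × (1−0.17) × (1−0.33) = 0.694566
P(Reactor cooling lost) [OR] = 1 − (1−0.121120) × (1−0.690877) × (1−0.694566) = 0.917019
Rounded to 4 decimal places: P(Reactor cooling lost) ≈ 0.9170.

0.9170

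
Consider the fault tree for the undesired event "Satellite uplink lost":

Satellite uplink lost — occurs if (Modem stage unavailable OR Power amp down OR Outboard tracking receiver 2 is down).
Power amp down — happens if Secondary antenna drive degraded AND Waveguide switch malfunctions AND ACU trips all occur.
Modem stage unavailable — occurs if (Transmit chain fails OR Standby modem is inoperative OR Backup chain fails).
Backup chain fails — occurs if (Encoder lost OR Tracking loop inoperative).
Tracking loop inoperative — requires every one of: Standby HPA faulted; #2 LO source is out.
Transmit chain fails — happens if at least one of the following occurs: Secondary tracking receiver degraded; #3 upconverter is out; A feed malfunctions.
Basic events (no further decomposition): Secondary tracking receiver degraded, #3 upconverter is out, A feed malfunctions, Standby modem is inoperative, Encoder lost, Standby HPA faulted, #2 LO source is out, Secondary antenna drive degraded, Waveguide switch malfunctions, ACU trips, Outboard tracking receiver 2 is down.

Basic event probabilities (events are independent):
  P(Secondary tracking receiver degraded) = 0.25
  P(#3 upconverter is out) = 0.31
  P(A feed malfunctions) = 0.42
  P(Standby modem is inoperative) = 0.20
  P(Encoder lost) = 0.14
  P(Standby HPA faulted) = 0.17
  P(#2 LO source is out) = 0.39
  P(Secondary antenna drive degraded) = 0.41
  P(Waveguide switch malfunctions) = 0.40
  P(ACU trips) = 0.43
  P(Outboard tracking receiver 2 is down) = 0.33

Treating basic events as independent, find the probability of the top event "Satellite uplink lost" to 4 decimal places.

0.8799

P(Transmit chain fails) [OR] = 1 − (1−0.25) × (1−0.31) × (1−0.42) = 0.699850
P(Tracking loop inoperative) [AND] = 0.17 × 0.39 = 0.066300
P(Backup chain fails) [OR] = 1 − (1−0.14) × (1−0.066300) = 0.197018
P(Modem stage unavailable) [OR] = 1 − (1−0.699850) × (1−0.20) × (1−0.197018) = 0.807188
P(Power amp down) [AND] = 0.41 × 0.40 × 0.43 = 0.070520
P(Satellite uplink lost) [OR] = 1 − (1−0.807188) × (1−0.070520) × (1−0.33) = 0.879926
Rounded to 4 decimal places: P(Satellite uplink lost) ≈ 0.8799.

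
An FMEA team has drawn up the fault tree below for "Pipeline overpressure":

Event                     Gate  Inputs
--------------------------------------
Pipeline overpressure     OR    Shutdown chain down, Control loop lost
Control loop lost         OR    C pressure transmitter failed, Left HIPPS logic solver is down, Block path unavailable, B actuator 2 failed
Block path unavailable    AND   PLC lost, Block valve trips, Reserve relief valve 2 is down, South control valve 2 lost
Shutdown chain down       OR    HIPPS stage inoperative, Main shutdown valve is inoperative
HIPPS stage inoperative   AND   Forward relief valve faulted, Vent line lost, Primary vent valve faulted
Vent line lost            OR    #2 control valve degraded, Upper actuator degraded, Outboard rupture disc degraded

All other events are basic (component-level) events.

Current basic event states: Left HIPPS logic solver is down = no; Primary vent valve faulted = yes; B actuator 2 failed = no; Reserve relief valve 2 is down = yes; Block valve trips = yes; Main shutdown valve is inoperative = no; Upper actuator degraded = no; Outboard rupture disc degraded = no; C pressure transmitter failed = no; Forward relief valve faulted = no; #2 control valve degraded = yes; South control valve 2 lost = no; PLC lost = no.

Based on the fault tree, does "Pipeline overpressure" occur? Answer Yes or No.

No

Vent line lost [OR]: #2 control valve degraded=occurs, Upper actuator degraded=not, Outboard rupture disc degraded=not → at least one input occurs → occurs.
HIPPS stage inoperative [AND]: Forward relief valve faulted=not, Vent line lost=occurs, Primary vent valve faulted=occurs → not all inputs occur → does not occur.
Shutdown chain down [OR]: HIPPS stage inoperative=not, Main shutdown valve is inoperative=not → no input occurs → does not occur.
Block path unavailable [AND]: PLC lost=not, Block valve trips=occurs, Reserve relief valve 2 is down=occurs, South control valve 2 lost=not → not all inputs occur → does not occur.
Control loop lost [OR]: C pressure transmitter failed=not, Left HIPPS logic solver is down=not, Block path unavailable=not, B actuator 2 failed=not → no input occurs → does not occur.
Pipeline overpressure [OR]: Shutdown chain down=not, Control loop lost=not → no input occurs → does not occur.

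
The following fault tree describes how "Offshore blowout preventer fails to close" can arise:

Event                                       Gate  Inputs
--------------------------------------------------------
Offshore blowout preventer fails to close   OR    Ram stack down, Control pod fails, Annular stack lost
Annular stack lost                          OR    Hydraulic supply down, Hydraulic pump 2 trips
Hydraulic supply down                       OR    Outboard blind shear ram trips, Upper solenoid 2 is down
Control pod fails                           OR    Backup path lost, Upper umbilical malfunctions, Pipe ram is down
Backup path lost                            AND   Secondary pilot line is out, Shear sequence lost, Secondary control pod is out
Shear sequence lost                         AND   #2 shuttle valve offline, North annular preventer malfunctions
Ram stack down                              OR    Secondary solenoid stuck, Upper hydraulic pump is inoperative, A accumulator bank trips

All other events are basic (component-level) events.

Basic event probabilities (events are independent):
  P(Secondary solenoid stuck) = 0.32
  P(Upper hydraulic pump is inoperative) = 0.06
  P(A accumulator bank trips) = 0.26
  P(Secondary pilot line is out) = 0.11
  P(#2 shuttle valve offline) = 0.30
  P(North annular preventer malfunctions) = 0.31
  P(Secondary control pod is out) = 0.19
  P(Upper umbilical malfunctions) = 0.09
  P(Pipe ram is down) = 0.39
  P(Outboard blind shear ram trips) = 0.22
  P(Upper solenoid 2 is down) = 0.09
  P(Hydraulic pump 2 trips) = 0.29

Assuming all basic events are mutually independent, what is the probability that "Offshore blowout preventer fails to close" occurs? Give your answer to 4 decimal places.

0.8679

P(Ram stack down) [OR] = 1 − (1−0.32) × (1−0.06) × (1−0.26) = 0.526992
P(Shear sequence lost) [AND] = 0.30 × 0.31 = 0.093000
P(Backup path lost) [AND] = 0.11 × 0.093000 × 0.19 = 0.001944
P(Control pod fails) [OR] = 1 − (1−0.001944) × (1−0.09) × (1−0.39) = 0.445979
P(Hydraulic supply down) [OR] = 1 − (1−0.22) × (1−0.09) = 0.290200
P(Annular stack lost) [OR] = 1 − (1−0.290200) × (1−0.29) = 0.496042
P(Offshore blowout preventer fails to close) [OR] = 1 − (1−0.526992) × (1−0.445979) × (1−0.496042) = 0.867935
Rounded to 4 decimal places: P(Offshore blowout preventer fails to close) ≈ 0.8679.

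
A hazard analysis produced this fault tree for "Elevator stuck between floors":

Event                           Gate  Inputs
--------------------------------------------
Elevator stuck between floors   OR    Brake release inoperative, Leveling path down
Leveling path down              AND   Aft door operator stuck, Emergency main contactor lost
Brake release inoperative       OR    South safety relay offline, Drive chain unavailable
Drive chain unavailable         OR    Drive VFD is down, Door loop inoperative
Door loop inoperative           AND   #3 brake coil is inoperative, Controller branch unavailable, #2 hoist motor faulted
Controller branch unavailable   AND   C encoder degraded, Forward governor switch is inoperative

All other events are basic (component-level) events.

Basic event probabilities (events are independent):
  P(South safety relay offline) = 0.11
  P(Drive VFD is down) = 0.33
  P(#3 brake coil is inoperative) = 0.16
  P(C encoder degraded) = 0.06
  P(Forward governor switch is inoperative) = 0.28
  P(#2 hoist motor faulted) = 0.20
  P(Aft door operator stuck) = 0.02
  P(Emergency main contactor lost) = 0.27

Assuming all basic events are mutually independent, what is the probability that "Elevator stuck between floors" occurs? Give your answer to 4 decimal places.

P(Controller branch unavailable) [AND] = 0.06 × 0.28 = 0.016800
P(Door loop inoperative) [AND] = 0.16 × 0.016800 × 0.20 = 0.000538
P(Drive chain unavailable) [OR] = 1 − (1−0.33) × (1−0.000538) = 0.330360
P(Brake release inoperative) [OR] = 1 − (1−0.11) × (1−0.330360) = 0.404020
P(Leveling path down) [AND] = 0.02 × 0.27 = 0.005400
P(Elevator stuck between floors) [OR] = 1 − (1−0.404020) × (1−0.005400) = 0.407238
Rounded to 4 decimal places: P(Elevator stuck between floors) ≈ 0.4072.

0.4072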